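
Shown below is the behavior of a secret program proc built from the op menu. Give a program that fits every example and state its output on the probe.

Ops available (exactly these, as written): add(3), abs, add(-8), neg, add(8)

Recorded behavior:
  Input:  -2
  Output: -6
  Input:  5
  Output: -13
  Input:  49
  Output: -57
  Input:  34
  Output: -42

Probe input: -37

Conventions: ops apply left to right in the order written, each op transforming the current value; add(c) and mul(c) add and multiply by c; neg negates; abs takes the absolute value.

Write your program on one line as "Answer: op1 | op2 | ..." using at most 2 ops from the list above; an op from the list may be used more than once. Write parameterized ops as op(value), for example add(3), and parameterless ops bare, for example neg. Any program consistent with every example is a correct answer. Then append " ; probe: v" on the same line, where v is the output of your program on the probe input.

neg | add(-8) ; probe: 29

Check, running the answer program on each example:
  -2 -> 2 -> -6
  5 -> -5 -> -13
  49 -> -49 -> -57
  34 -> -34 -> -42
  probe: -37 -> 37 -> 29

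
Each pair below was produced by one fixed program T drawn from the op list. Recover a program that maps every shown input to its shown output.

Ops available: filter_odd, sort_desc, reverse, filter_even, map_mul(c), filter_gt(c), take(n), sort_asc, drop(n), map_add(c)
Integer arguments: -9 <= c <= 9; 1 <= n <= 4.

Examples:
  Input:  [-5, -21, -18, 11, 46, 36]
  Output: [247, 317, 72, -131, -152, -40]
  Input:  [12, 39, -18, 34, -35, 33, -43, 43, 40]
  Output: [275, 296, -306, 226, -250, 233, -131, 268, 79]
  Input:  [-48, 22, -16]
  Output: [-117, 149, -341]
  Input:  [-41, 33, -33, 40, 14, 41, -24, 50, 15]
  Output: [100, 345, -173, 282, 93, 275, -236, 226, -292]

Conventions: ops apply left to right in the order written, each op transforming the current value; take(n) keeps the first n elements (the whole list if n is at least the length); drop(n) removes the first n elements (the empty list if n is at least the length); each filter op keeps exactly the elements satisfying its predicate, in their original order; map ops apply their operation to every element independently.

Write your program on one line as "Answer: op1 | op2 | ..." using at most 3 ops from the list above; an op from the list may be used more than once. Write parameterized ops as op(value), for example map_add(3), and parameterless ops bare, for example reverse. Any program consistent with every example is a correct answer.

reverse | map_mul(7) | map_add(-5)

Check, running the answer program on each example:
  [-5, -21, -18, 11, 46, 36] -> [36, 46, 11, -18, -21, -5] -> [252, 322, 77, -126, -147, -35] -> [247, 317, 72, -131, -152, -40]
  [12, 39, -18, 34, -35, 33, -43, 43, 40] -> [40, 43, -43, 33, -35, 34, -18, 39, 12] -> [280, 301, -301, 231, -245, 238, -126, 273, 84] -> [275, 296, -306, 226, -250, 233, -131, 268, 79]
  [-48, 22, -16] -> [-16, 22, -48] -> [-112, 154, -336] -> [-117, 149, -341]
  [-41, 33, -33, 40, 14, 41, -24, 50, 15] -> [15, 50, -24, 41, 14, 40, -33, 33, -41] -> [105, 350, -168, 287, 98, 280, -231, 231, -287] -> [100, 345, -173, 282, 93, 275, -236, 226, -292]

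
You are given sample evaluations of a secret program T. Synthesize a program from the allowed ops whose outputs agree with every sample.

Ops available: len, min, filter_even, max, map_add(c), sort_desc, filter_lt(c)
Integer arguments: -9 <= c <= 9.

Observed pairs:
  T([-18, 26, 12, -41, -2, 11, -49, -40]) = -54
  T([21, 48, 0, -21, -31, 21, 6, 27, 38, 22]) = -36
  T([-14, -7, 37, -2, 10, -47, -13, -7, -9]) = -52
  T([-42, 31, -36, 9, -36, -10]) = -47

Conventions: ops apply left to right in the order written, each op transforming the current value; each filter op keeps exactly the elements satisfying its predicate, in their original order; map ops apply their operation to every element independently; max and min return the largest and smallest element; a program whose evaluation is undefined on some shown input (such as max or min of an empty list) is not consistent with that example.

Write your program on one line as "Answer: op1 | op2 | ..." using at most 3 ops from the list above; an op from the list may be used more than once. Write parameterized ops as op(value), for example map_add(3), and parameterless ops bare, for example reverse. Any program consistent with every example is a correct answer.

filter_lt(-5) | map_add(-5) | min

Check, running the answer program on each example:
  [-18, 26, 12, -41, -2, 11, -49, -40] -> [-18, -41, -49, -40] -> [-23, -46, -54, -45] -> -54
  [21, 48, 0, -21, -31, 21, 6, 27, 38, 22] -> [-21, -31] -> [-26, -36] -> -36
  [-14, -7, 37, -2, 10, -47, -13, -7, -9] -> [-14, -7, -47, -13, -7, -9] -> [-19, -12, -52, -18, -12, -14] -> -52
  [-42, 31, -36, 9, -36, -10] -> [-42, -36, -36, -10] -> [-47, -41, -41, -15] -> -47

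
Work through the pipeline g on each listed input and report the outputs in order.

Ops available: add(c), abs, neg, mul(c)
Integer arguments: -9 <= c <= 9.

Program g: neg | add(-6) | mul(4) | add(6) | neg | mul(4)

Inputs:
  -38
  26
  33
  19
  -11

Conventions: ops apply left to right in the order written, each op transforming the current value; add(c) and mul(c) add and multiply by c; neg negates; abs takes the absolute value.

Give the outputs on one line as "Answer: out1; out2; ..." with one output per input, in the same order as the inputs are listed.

-536; 488; 600; 376; -104

Execution, op by op:
  -38 -> 38 -> 32 -> 128 -> 134 -> -134 -> -536
  26 -> -26 -> -32 -> -128 -> -122 -> 122 -> 488
  33 -> -33 -> -39 -> -156 -> -150 -> 150 -> 600
  19 -> -19 -> -25 -> -100 -> -94 -> 94 -> 376
  -11 -> 11 -> 5 -> 20 -> 26 -> -26 -> -104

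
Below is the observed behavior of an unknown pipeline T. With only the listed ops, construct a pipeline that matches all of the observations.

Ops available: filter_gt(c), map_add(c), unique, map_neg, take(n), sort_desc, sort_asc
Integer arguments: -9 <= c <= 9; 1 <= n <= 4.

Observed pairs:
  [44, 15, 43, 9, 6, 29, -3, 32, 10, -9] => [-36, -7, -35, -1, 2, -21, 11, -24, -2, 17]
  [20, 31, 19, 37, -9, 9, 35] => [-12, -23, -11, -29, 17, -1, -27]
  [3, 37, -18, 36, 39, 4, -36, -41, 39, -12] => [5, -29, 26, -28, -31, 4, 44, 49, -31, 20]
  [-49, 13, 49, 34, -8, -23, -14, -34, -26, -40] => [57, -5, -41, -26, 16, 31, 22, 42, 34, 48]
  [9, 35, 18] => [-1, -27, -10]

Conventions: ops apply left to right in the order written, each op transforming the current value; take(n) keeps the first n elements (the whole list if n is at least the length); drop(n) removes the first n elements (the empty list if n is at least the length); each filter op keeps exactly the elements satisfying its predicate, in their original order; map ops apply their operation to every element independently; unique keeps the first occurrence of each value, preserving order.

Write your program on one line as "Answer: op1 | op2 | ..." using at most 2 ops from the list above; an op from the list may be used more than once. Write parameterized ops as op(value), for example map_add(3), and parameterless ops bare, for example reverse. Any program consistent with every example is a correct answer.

map_add(-8) | map_neg

Check, running the answer program on each example:
  [44, 15, 43, 9, 6, 29, -3, 32, 10, -9] -> [36, 7, 35, 1, -2, 21, -11, 24, 2, -17] -> [-36, -7, -35, -1, 2, -21, 11, -24, -2, 17]
  [20, 31, 19, 37, -9, 9, 35] -> [12, 23, 11, 29, -17, 1, 27] -> [-12, -23, -11, -29, 17, -1, -27]
  [3, 37, -18, 36, 39, 4, -36, -41, 39, -12] -> [-5, 29, -26, 28, 31, -4, -44, -49, 31, -20] -> [5, -29, 26, -28, -31, 4, 44, 49, -31, 20]
  [-49, 13, 49, 34, -8, -23, -14, -34, -26, -40] -> [-57, 5, 41, 26, -16, -31, -22, -42, -34, -48] -> [57, -5, -41, -26, 16, 31, 22, 42, 34, 48]
  [9, 35, 18] -> [1, 27, 10] -> [-1, -27, -10]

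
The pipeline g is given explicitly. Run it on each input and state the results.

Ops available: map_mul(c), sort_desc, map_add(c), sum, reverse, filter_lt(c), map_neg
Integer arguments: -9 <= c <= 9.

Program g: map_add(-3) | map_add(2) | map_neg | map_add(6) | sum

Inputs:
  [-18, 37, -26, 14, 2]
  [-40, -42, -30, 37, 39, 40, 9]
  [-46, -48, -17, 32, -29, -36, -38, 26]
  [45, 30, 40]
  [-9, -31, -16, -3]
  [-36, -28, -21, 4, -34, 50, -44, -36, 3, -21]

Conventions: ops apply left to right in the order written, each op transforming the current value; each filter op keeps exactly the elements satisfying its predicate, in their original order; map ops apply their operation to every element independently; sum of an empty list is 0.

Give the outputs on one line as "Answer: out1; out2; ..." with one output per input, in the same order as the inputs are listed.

26; 36; 212; -94; 87; 233

Execution, op by op:
  [-18, 37, -26, 14, 2] -> [-21, 34, -29, 11, -1] -> [-19, 36, -27, 13, 1] -> [19, -36, 27, -13, -1] -> [25, -30, 33, -7, 5] -> 26
  [-40, -42, -30, 37, 39, 40, 9] -> [-43, -45, -33, 34, 36, 37, 6] -> [-41, -43, -31, 36, 38, 39, 8] -> [41, 43, 31, -36, -38, -39, -8] -> [47, 49, 37, -30, -32, -33, -2] -> 36
  [-46, -48, -17, 32, -29, -36, -38, 26] -> [-49, -51, -20, 29, -32, -39, -41, 23] -> [-47, -49, -18, 31, -30, -37, -39, 25] -> [47, 49, 18, -31, 30, 37, 39, -25] -> [53, 55, 24, -25, 36, 43, 45, -19] -> 212
  [45, 30, 40] -> [42, 27, 37] -> [44, 29, 39] -> [-44, -29, -39] -> [-38, -23, -33] -> -94
  [-9, -31, -16, -3] -> [-12, -34, -19, -6] -> [-10, -32, -17, -4] -> [10, 32, 17, 4] -> [16, 38, 23, 10] -> 87
  [-36, -28, -21, 4, -34, 50, -44, -36, 3, -21] -> [-39, -31, -24, 1, -37, 47, -47, -39, 0, -24] -> [-37, -29, -22, 3, -35, 49, -45, -37, 2, -22] -> [37, 29, 22, -3, 35, -49, 45, 37, -2, 22] -> [43, 35, 28, 3, 41, -43, 51, 43, 4, 28] -> 233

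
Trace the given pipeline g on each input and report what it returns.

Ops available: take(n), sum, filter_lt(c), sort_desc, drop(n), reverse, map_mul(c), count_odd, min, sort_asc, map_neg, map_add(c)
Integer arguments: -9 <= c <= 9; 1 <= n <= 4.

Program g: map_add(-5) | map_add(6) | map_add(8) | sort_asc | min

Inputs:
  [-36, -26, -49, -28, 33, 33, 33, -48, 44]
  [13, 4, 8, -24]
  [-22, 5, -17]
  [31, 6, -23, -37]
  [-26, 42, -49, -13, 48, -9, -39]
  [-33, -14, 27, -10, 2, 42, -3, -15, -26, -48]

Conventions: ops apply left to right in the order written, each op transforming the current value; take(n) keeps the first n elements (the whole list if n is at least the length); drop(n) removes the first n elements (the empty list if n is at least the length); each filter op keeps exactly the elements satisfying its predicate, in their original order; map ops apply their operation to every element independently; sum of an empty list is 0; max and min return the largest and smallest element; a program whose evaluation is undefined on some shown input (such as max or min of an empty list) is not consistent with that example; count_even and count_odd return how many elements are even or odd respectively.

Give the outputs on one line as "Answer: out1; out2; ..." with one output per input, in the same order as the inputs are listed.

-40; -15; -13; -28; -40; -39

Execution, op by op:
  [-36, -26, -49, -28, 33, 33, 33, -48, 44] -> [-41, -31, -54, -33, 28, 28, 28, -53, 39] -> [-35, -25, -48, -27, 34, 34, 34, -47, 45] -> [-27, -17, -40, -19, 42, 42, 42, -39, 53] -> [-40, -39, -27, -19, -17, 42, 42, 42, 53] -> -40
  [13, 4, 8, -24] -> [8, -1, 3, -29] -> [14, 5, 9, -23] -> [22, 13, 17, -15] -> [-15, 13, 17, 22] -> -15
  [-22, 5, -17] -> [-27, 0, -22] -> [-21, 6, -16] -> [-13, 14, -8] -> [-13, -8, 14] -> -13
  [31, 6, -23, -37] -> [26, 1, -28, -42] -> [32, 7, -22, -36] -> [40, 15, -14, -28] -> [-28, -14, 15, 40] -> -28
  [-26, 42, -49, -13, 48, -9, -39] -> [-31, 37, -54, -18, 43, -14, -44] -> [-25, 43, -48, -12, 49, -8, -38] -> [-17, 51, -40, -4, 57, 0, -30] -> [-40, -30, -17, -4, 0, 51, 57] -> -40
  [-33, -14, 27, -10, 2, 42, -3, -15, -26, -48] -> [-38, -19, 22, -15, -3, 37, -8, -20, -31, -53] -> [-32, -13, 28, -9, 3, 43, -2, -14, -25, -47] -> [-24, -5, 36, -1, 11, 51, 6, -6, -17, -39] -> [-39, -24, -17, -6, -5, -1, 6, 11, 36, 51] -> -39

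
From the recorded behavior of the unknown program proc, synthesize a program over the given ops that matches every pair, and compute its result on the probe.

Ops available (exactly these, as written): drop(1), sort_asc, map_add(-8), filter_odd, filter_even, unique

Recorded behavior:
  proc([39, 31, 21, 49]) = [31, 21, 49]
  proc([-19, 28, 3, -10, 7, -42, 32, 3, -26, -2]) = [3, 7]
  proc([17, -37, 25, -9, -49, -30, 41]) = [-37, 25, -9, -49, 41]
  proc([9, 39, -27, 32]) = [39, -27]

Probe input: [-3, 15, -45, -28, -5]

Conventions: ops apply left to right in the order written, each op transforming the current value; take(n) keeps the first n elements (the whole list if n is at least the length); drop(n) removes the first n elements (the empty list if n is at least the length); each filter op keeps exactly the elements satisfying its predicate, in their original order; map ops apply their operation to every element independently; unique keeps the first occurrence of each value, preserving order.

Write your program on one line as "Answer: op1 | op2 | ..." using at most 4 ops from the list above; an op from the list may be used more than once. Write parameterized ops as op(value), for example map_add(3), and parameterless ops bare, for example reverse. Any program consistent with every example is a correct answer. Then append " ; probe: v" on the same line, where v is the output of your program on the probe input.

unique | filter_odd | drop(1) ; probe: [15, -45, -5]

Check, running the answer program on each example:
  [39, 31, 21, 49] -> [39, 31, 21, 49] -> [39, 31, 21, 49] -> [31, 21, 49]
  [-19, 28, 3, -10, 7, -42, 32, 3, -26, -2] -> [-19, 28, 3, -10, 7, -42, 32, -26, -2] -> [-19, 3, 7] -> [3, 7]
  [17, -37, 25, -9, -49, -30, 41] -> [17, -37, 25, -9, -49, -30, 41] -> [17, -37, 25, -9, -49, 41] -> [-37, 25, -9, -49, 41]
  [9, 39, -27, 32] -> [9, 39, -27, 32] -> [9, 39, -27] -> [39, -27]
  probe: [-3, 15, -45, -28, -5] -> [-3, 15, -45, -28, -5] -> [-3, 15, -45, -5] -> [15, -45, -5]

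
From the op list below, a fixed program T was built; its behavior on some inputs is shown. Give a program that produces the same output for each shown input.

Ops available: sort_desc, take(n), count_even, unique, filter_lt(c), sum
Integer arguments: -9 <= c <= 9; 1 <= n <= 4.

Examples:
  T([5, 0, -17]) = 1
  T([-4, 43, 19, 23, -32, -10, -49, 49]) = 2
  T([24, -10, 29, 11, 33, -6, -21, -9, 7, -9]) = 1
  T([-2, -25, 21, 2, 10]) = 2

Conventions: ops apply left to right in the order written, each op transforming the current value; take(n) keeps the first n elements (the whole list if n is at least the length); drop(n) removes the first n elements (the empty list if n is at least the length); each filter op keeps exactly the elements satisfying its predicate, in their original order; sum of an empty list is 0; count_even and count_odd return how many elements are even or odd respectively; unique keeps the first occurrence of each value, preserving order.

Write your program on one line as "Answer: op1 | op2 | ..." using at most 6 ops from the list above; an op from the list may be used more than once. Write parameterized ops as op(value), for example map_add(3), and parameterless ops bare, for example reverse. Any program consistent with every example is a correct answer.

filter_lt(8) | sort_desc | unique | take(4) | take(2) | count_even

Check, running the answer program on each example:
  [5, 0, -17] -> [5, 0, -17] -> [5, 0, -17] -> [5, 0, -17] -> [5, 0, -17] -> [5, 0] -> 1
  [-4, 43, 19, 23, -32, -10, -49, 49] -> [-4, -32, -10, -49] -> [-4, -10, -32, -49] -> [-4, -10, -32, -49] -> [-4, -10, -32, -49] -> [-4, -10] -> 2
  [24, -10, 29, 11, 33, -6, -21, -9, 7, -9] -> [-10, -6, -21, -9, 7, -9] -> [7, -6, -9, -9, -10, -21] -> [7, -6, -9, -10, -21] -> [7, -6, -9, -10] -> [7, -6] -> 1
  [-2, -25, 21, 2, 10] -> [-2, -25, 2] -> [2, -2, -25] -> [2, -2, -25] -> [2, -2, -25] -> [2, -2] -> 2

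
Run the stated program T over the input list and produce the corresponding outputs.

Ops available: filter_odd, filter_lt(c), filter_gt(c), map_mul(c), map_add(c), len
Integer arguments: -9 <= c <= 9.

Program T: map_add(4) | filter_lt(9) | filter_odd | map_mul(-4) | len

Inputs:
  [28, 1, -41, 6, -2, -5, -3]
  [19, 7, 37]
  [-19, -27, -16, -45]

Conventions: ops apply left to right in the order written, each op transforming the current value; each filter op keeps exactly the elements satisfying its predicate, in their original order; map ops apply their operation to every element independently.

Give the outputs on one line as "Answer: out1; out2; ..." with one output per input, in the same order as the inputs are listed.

4; 0; 3

Execution, op by op:
  [28, 1, -41, 6, -2, -5, -3] -> [32, 5, -37, 10, 2, -1, 1] -> [5, -37, 2, -1, 1] -> [5, -37, -1, 1] -> [-20, 148, 4, -4] -> 4
  [19, 7, 37] -> [23, 11, 41] -> [] -> [] -> [] -> 0
  [-19, -27, -16, -45] -> [-15, -23, -12, -41] -> [-15, -23, -12, -41] -> [-15, -23, -41] -> [60, 92, 164] -> 3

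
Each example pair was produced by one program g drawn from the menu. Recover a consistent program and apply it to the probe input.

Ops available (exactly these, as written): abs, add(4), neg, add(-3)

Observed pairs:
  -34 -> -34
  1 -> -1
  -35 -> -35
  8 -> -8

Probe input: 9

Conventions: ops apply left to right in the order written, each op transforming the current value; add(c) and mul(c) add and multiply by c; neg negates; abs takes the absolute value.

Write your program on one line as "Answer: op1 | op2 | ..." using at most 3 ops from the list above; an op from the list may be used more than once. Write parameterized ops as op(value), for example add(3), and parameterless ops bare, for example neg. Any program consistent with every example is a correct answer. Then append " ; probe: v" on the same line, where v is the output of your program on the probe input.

abs | neg ; probe: -9

Check, running the answer program on each example:
  -34 -> 34 -> -34
  1 -> 1 -> -1
  -35 -> 35 -> -35
  8 -> 8 -> -8
  probe: 9 -> 9 -> -9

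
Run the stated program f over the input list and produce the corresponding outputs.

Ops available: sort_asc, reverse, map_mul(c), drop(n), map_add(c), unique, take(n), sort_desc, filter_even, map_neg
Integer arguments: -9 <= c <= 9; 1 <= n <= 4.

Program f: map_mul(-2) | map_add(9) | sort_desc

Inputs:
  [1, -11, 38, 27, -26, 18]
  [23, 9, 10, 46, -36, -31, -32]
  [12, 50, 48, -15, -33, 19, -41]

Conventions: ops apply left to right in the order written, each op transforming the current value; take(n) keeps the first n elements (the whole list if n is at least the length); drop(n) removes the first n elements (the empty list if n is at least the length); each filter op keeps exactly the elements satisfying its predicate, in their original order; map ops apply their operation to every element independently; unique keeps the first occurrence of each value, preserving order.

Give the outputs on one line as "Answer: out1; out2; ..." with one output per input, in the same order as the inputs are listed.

[61, 31, 7, -27, -45, -67]; [81, 73, 71, -9, -11, -37, -83]; [91, 75, 39, -15, -29, -87, -91]

Execution, op by op:
  [1, -11, 38, 27, -26, 18] -> [-2, 22, -76, -54, 52, -36] -> [7, 31, -67, -45, 61, -27] -> [61, 31, 7, -27, -45, -67]
  [23, 9, 10, 46, -36, -31, -32] -> [-46, -18, -20, -92, 72, 62, 64] -> [-37, -9, -11, -83, 81, 71, 73] -> [81, 73, 71, -9, -11, -37, -83]
  [12, 50, 48, -15, -33, 19, -41] -> [-24, -100, -96, 30, 66, -38, 82] -> [-15, -91, -87, 39, 75, -29, 91] -> [91, 75, 39, -15, -29, -87, -91]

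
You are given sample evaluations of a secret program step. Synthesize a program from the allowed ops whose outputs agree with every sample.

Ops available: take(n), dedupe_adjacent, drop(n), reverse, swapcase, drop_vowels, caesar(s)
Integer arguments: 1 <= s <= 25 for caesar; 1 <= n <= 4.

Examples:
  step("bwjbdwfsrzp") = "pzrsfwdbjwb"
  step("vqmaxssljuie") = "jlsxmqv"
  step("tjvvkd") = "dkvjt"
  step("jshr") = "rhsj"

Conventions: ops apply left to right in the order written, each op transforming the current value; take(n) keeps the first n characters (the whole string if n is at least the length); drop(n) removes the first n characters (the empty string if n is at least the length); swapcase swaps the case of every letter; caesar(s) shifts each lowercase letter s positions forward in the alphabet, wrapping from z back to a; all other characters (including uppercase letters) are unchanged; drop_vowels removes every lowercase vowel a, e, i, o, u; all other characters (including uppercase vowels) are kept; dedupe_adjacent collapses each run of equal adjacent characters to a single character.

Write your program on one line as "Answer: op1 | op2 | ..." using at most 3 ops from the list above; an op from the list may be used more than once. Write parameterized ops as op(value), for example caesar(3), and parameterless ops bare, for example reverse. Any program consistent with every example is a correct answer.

drop_vowels | reverse | dedupe_adjacent

Check, running the answer program on each example:
  "bwjbdwfsrzp" -> "bwjbdwfsrzp" -> "pzrsfwdbjwb" -> "pzrsfwdbjwb"
  "vqmaxssljuie" -> "vqmxsslj" -> "jlssxmqv" -> "jlsxmqv"
  "tjvvkd" -> "tjvvkd" -> "dkvvjt" -> "dkvjt"
  "jshr" -> "jshr" -> "rhsj" -> "rhsj"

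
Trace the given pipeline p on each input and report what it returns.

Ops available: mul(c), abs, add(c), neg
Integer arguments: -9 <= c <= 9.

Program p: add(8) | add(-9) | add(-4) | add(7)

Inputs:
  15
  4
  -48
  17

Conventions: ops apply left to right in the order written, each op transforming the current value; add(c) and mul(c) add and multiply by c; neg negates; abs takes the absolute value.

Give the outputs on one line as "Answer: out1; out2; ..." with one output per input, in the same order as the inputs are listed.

17; 6; -46; 19

Execution, op by op:
  15 -> 23 -> 14 -> 10 -> 17
  4 -> 12 -> 3 -> -1 -> 6
  -48 -> -40 -> -49 -> -53 -> -46
  17 -> 25 -> 16 -> 12 -> 19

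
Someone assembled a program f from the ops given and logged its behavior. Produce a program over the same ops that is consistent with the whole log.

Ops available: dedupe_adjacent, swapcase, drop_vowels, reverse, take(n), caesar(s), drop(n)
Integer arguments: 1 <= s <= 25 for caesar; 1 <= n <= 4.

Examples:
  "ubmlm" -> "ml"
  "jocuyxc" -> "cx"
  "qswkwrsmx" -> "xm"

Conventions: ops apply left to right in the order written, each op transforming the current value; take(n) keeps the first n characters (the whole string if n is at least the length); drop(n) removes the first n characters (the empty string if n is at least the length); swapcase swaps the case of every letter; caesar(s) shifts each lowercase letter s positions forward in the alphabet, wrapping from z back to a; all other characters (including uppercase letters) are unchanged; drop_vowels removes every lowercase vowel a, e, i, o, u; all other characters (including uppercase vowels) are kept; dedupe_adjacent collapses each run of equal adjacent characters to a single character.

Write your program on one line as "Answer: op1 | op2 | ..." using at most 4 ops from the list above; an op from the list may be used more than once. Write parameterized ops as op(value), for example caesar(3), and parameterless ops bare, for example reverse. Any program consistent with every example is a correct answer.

reverse | take(3) | take(2)

Check, running the answer program on each example:
  "ubmlm" -> "mlmbu" -> "mlm" -> "ml"
  "jocuyxc" -> "cxyucoj" -> "cxy" -> "cx"
  "qswkwrsmx" -> "xmsrwkwsq" -> "xms" -> "xm"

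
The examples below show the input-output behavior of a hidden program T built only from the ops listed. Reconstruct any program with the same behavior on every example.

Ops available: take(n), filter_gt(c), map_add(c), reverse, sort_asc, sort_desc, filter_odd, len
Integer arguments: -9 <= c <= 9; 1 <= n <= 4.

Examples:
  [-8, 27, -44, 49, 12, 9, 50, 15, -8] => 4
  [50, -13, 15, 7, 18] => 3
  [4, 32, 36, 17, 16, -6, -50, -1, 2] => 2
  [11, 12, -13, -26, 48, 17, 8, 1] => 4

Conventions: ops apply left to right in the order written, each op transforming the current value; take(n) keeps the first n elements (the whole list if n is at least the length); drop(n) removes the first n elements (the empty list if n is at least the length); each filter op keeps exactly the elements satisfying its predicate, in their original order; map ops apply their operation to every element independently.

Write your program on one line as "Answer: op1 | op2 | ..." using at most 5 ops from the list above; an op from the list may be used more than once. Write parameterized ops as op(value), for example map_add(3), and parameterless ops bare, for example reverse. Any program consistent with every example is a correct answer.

reverse | sort_asc | filter_odd | len

Check, running the answer program on each example:
  [-8, 27, -44, 49, 12, 9, 50, 15, -8] -> [-8, 15, 50, 9, 12, 49, -44, 27, -8] -> [-44, -8, -8, 9, 12, 15, 27, 49, 50] -> [9, 15, 27, 49] -> 4
  [50, -13, 15, 7, 18] -> [18, 7, 15, -13, 50] -> [-13, 7, 15, 18, 50] -> [-13, 7, 15] -> 3
  [4, 32, 36, 17, 16, -6, -50, -1, 2] -> [2, -1, -50, -6, 16, 17, 36, 32, 4] -> [-50, -6, -1, 2, 4, 16, 17, 32, 36] -> [-1, 17] -> 2
  [11, 12, -13, -26, 48, 17, 8, 1] -> [1, 8, 17, 48, -26, -13, 12, 11] -> [-26, -13, 1, 8, 11, 12, 17, 48] -> [-13, 1, 11, 17] -> 4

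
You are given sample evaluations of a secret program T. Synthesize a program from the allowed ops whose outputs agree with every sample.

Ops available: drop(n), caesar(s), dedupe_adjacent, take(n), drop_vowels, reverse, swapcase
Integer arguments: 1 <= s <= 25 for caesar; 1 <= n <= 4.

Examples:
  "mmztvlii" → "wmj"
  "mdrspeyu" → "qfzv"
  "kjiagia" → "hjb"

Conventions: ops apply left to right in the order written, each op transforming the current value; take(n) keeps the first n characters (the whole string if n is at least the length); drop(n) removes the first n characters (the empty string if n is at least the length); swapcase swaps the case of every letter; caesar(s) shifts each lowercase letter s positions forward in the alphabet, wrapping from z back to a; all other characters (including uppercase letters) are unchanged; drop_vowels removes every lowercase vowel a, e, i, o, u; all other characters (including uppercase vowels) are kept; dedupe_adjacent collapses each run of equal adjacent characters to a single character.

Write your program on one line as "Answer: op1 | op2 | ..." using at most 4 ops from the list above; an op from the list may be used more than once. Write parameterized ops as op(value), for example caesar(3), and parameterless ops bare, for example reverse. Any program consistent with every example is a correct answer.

caesar(1) | drop(1) | dedupe_adjacent | drop(3)

Check, running the answer program on each example:
  "mmztvlii" -> "nnauwmjj" -> "nauwmjj" -> "nauwmj" -> "wmj"
  "mdrspeyu" -> "nestqfzv" -> "estqfzv" -> "estqfzv" -> "qfzv"
  "kjiagia" -> "lkjbhjb" -> "kjbhjb" -> "kjbhjb" -> "hjb"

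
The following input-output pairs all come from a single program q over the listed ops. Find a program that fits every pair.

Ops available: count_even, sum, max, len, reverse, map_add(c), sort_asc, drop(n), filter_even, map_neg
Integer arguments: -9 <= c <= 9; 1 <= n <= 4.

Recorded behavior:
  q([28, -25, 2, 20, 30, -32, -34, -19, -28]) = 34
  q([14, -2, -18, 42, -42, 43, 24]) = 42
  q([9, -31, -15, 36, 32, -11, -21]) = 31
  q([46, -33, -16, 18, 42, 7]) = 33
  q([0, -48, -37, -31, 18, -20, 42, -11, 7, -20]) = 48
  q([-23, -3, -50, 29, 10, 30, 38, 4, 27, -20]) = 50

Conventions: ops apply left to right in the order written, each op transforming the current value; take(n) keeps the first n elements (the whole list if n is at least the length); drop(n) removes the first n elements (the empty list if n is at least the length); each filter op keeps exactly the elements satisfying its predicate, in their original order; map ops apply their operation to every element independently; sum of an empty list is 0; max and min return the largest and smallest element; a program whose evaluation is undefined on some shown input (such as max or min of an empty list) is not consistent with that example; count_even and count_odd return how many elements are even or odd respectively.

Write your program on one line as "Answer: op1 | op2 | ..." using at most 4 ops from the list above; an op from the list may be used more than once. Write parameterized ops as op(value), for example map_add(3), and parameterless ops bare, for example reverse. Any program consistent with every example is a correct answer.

reverse | map_neg | reverse | max

Check, running the answer program on each example:
  [28, -25, 2, 20, 30, -32, -34, -19, -28] -> [-28, -19, -34, -32, 30, 20, 2, -25, 28] -> [28, 19, 34, 32, -30, -20, -2, 25, -28] -> [-28, 25, -2, -20, -30, 32, 34, 19, 28] -> 34
  [14, -2, -18, 42, -42, 43, 24] -> [24, 43, -42, 42, -18, -2, 14] -> [-24, -43, 42, -42, 18, 2, -14] -> [-14, 2, 18, -42, 42, -43, -24] -> 42
  [9, -31, -15, 36, 32, -11, -21] -> [-21, -11, 32, 36, -15, -31, 9] -> [21, 11, -32, -36, 15, 31, -9] -> [-9, 31, 15, -36, -32, 11, 21] -> 31
  [46, -33, -16, 18, 42, 7] -> [7, 42, 18, -16, -33, 46] -> [-7, -42, -18, 16, 33, -46] -> [-46, 33, 16, -18, -42, -7] -> 33
  [0, -48, -37, -31, 18, -20, 42, -11, 7, -20] -> [-20, 7, -11, 42, -20, 18, -31, -37, -48, 0] -> [20, -7, 11, -42, 20, -18, 31, 37, 48, 0] -> [0, 48, 37, 31, -18, 20, -42, 11, -7, 20] -> 48
  [-23, -3, -50, 29, 10, 30, 38, 4, 27, -20] -> [-20, 27, 4, 38, 30, 10, 29, -50, -3, -23] -> [20, -27, -4, -38, -30, -10, -29, 50, 3, 23] -> [23, 3, 50, -29, -10, -30, -38, -4, -27, 20] -> 50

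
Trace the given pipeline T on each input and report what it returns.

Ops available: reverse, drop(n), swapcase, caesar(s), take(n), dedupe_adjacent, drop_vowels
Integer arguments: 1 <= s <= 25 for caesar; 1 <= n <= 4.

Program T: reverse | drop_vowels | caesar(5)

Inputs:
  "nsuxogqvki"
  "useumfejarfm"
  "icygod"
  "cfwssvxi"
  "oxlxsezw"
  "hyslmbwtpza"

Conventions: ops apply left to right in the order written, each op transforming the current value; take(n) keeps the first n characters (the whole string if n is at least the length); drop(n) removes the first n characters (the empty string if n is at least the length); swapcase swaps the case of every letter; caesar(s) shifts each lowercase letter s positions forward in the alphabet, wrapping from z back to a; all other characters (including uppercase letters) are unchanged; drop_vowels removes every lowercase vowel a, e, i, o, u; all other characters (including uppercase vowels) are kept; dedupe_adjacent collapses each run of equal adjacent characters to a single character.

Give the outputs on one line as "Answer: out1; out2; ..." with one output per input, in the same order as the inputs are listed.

"pavlcxs"; "rkwokrx"; "ildh"; "caxxbkh"; "bexcqc"; "euybgrqxdm"

Execution, op by op:
  "nsuxogqvki" -> "ikvqgoxusn" -> "kvqgxsn" -> "pavlcxs"
  "useumfejarfm" -> "mfrajefmuesu" -> "mfrjfms" -> "rkwokrx"
  "icygod" -> "dogyci" -> "dgyc" -> "ildh"
  "cfwssvxi" -> "ixvsswfc" -> "xvsswfc" -> "caxxbkh"
  "oxlxsezw" -> "wzesxlxo" -> "wzsxlx" -> "bexcqc"
  "hyslmbwtpza" -> "azptwbmlsyh" -> "zptwbmlsyh" -> "euybgrqxdm"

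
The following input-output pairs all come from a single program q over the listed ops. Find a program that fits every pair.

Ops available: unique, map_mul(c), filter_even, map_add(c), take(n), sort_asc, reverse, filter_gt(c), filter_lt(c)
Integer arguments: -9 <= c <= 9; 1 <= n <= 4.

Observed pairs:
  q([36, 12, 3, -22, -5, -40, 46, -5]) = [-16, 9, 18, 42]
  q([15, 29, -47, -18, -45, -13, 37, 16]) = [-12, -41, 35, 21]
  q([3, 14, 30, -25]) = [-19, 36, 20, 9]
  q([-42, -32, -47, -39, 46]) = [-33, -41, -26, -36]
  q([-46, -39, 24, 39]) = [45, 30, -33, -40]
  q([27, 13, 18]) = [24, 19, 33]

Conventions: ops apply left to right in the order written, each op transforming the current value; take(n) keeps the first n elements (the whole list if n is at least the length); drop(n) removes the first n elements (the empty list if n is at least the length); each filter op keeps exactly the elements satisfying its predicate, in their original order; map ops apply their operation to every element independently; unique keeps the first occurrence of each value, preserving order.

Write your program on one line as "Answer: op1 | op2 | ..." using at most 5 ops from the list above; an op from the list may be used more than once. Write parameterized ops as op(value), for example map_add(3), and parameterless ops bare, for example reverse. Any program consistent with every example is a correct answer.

unique | take(4) | map_add(6) | reverse

Check, running the answer program on each example:
  [36, 12, 3, -22, -5, -40, 46, -5] -> [36, 12, 3, -22, -5, -40, 46] -> [36, 12, 3, -22] -> [42, 18, 9, -16] -> [-16, 9, 18, 42]
  [15, 29, -47, -18, -45, -13, 37, 16] -> [15, 29, -47, -18, -45, -13, 37, 16] -> [15, 29, -47, -18] -> [21, 35, -41, -12] -> [-12, -41, 35, 21]
  [3, 14, 30, -25] -> [3, 14, 30, -25] -> [3, 14, 30, -25] -> [9, 20, 36, -19] -> [-19, 36, 20, 9]
  [-42, -32, -47, -39, 46] -> [-42, -32, -47, -39, 46] -> [-42, -32, -47, -39] -> [-36, -26, -41, -33] -> [-33, -41, -26, -36]
  [-46, -39, 24, 39] -> [-46, -39, 24, 39] -> [-46, -39, 24, 39] -> [-40, -33, 30, 45] -> [45, 30, -33, -40]
  [27, 13, 18] -> [27, 13, 18] -> [27, 13, 18] -> [33, 19, 24] -> [24, 19, 33]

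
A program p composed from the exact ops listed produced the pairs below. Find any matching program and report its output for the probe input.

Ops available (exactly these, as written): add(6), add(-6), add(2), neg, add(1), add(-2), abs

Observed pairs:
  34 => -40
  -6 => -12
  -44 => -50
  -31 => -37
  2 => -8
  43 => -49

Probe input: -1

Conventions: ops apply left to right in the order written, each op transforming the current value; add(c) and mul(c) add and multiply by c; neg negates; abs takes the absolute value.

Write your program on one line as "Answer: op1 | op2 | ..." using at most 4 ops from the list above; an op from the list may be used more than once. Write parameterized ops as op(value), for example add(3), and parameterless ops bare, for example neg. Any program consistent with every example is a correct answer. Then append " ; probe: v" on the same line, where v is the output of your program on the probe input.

abs | add(6) | neg ; probe: -7

Check, running the answer program on each example:
  34 -> 34 -> 40 -> -40
  -6 -> 6 -> 12 -> -12
  -44 -> 44 -> 50 -> -50
  -31 -> 31 -> 37 -> -37
  2 -> 2 -> 8 -> -8
  43 -> 43 -> 49 -> -49
  probe: -1 -> 1 -> 7 -> -7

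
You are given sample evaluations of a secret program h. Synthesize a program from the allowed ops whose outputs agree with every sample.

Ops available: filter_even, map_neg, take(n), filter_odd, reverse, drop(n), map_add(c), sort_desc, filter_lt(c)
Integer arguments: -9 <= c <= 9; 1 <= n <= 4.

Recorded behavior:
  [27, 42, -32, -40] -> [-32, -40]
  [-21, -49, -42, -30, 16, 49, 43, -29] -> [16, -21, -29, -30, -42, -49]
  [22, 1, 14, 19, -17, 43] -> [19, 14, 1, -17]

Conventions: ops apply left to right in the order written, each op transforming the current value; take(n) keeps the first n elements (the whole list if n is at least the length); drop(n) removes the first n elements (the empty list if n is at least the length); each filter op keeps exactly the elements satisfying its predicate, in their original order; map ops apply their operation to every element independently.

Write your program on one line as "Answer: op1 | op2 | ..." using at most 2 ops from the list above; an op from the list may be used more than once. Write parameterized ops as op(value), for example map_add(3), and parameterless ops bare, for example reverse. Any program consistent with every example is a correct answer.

sort_desc | drop(2)

Check, running the answer program on each example:
  [27, 42, -32, -40] -> [42, 27, -32, -40] -> [-32, -40]
  [-21, -49, -42, -30, 16, 49, 43, -29] -> [49, 43, 16, -21, -29, -30, -42, -49] -> [16, -21, -29, -30, -42, -49]
  [22, 1, 14, 19, -17, 43] -> [43, 22, 19, 14, 1, -17] -> [19, 14, 1, -17]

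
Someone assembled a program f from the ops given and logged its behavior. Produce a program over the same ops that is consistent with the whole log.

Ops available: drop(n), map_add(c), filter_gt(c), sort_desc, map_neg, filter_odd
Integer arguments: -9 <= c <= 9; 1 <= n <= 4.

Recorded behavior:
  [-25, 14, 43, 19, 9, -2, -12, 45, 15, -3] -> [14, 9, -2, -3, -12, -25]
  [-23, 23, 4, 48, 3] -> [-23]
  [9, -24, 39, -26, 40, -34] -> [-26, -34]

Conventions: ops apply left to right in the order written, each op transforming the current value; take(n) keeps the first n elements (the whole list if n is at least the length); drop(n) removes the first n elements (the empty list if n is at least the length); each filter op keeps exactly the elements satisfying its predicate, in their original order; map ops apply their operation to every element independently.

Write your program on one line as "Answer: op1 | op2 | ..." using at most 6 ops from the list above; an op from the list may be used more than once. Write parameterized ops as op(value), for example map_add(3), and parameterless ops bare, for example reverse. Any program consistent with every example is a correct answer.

sort_desc | map_neg | drop(1) | drop(3) | map_neg

Check, running the answer program on each example:
  [-25, 14, 43, 19, 9, -2, -12, 45, 15, -3] -> [45, 43, 19, 15, 14, 9, -2, -3, -12, -25] -> [-45, -43, -19, -15, -14, -9, 2, 3, 12, 25] -> [-43, -19, -15, -14, -9, 2, 3, 12, 25] -> [-14, -9, 2, 3, 12, 25] -> [14, 9, -2, -3, -12, -25]
  [-23, 23, 4, 48, 3] -> [48, 23, 4, 3, -23] -> [-48, -23, -4, -3, 23] -> [-23, -4, -3, 23] -> [23] -> [-23]
  [9, -24, 39, -26, 40, -34] -> [40, 39, 9, -24, -26, -34] -> [-40, -39, -9, 24, 26, 34] -> [-39, -9, 24, 26, 34] -> [26, 34] -> [-26, -34]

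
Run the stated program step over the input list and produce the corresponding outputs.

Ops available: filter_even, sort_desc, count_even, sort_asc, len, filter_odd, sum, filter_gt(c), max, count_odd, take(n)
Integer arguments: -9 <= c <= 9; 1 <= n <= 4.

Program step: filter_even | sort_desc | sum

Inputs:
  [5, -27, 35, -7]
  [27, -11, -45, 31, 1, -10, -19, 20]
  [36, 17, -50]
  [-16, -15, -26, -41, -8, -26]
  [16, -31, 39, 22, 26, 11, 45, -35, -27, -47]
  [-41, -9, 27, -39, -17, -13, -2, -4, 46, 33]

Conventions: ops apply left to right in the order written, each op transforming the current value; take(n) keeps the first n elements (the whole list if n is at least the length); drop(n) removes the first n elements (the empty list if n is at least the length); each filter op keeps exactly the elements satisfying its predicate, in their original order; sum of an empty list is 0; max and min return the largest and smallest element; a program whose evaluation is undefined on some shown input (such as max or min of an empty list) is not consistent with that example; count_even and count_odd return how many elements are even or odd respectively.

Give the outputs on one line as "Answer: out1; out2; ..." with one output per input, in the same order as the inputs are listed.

0; 10; -14; -76; 64; 40

Execution, op by op:
  [5, -27, 35, -7] -> [] -> [] -> 0
  [27, -11, -45, 31, 1, -10, -19, 20] -> [-10, 20] -> [20, -10] -> 10
  [36, 17, -50] -> [36, -50] -> [36, -50] -> -14
  [-16, -15, -26, -41, -8, -26] -> [-16, -26, -8, -26] -> [-8, -16, -26, -26] -> -76
  [16, -31, 39, 22, 26, 11, 45, -35, -27, -47] -> [16, 22, 26] -> [26, 22, 16] -> 64
  [-41, -9, 27, -39, -17, -13, -2, -4, 46, 33] -> [-2, -4, 46] -> [46, -2, -4] -> 40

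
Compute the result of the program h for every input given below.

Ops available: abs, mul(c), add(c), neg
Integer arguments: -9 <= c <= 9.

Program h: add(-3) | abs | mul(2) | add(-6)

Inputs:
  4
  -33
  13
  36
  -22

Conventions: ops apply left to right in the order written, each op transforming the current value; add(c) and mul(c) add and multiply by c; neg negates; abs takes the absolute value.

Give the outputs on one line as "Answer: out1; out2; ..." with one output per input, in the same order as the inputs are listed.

Execution, op by op:
  4 -> 1 -> 1 -> 2 -> -4
  -33 -> -36 -> 36 -> 72 -> 66
  13 -> 10 -> 10 -> 20 -> 14
  36 -> 33 -> 33 -> 66 -> 60
  -22 -> -25 -> 25 -> 50 -> 44

-4; 66; 14; 60; 44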